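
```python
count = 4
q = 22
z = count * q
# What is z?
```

Trace (tracking z):
count = 4  # -> count = 4
q = 22  # -> q = 22
z = count * q  # -> z = 88

Answer: 88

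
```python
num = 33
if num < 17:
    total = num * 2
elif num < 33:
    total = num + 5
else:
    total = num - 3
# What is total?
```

Answer: 30

Derivation:
Trace (tracking total):
num = 33  # -> num = 33
if num < 17:  # condition is False
elif num < 33:  # condition is False
else:
    total = num - 3  # -> total = 30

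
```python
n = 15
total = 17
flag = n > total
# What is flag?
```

Trace (tracking flag):
n = 15  # -> n = 15
total = 17  # -> total = 17
flag = n > total  # -> flag = False

Answer: False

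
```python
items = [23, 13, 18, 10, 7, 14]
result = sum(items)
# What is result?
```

Trace (tracking result):
items = [23, 13, 18, 10, 7, 14]  # -> items = [23, 13, 18, 10, 7, 14]
result = sum(items)  # -> result = 85

Answer: 85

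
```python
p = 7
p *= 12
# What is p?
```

Trace (tracking p):
p = 7  # -> p = 7
p *= 12  # -> p = 84

Answer: 84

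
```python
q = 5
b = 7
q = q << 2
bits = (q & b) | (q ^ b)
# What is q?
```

Trace (tracking q):
q = 5  # -> q = 5
b = 7  # -> b = 7
q = q << 2  # -> q = 20
bits = q & b | q ^ b  # -> bits = 23

Answer: 20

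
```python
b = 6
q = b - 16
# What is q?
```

Trace (tracking q):
b = 6  # -> b = 6
q = b - 16  # -> q = -10

Answer: -10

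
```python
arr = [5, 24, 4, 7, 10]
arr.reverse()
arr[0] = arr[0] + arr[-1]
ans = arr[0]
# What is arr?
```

Trace (tracking arr):
arr = [5, 24, 4, 7, 10]  # -> arr = [5, 24, 4, 7, 10]
arr.reverse()  # -> arr = [10, 7, 4, 24, 5]
arr[0] = arr[0] + arr[-1]  # -> arr = [15, 7, 4, 24, 5]
ans = arr[0]  # -> ans = 15

Answer: [15, 7, 4, 24, 5]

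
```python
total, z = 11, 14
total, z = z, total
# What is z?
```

Answer: 11

Derivation:
Trace (tracking z):
total, z = (11, 14)  # -> total = 11, z = 14
total, z = (z, total)  # -> total = 14, z = 11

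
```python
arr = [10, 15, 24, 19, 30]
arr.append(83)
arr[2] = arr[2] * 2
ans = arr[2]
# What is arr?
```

Answer: [10, 15, 48, 19, 30, 83]

Derivation:
Trace (tracking arr):
arr = [10, 15, 24, 19, 30]  # -> arr = [10, 15, 24, 19, 30]
arr.append(83)  # -> arr = [10, 15, 24, 19, 30, 83]
arr[2] = arr[2] * 2  # -> arr = [10, 15, 48, 19, 30, 83]
ans = arr[2]  # -> ans = 48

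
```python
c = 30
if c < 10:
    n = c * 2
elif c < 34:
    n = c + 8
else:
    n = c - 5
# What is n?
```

Answer: 38

Derivation:
Trace (tracking n):
c = 30  # -> c = 30
if c < 10:  # condition is False
elif c < 34:  # condition is True
    n = c + 8  # -> n = 38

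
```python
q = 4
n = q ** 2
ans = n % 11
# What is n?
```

Answer: 16

Derivation:
Trace (tracking n):
q = 4  # -> q = 4
n = q ** 2  # -> n = 16
ans = n % 11  # -> ans = 5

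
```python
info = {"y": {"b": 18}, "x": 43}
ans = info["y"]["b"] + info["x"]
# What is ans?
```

Answer: 61

Derivation:
Trace (tracking ans):
info = {'y': {'b': 18}, 'x': 43}  # -> info = {'y': {'b': 18}, 'x': 43}
ans = info['y']['b'] + info['x']  # -> ans = 61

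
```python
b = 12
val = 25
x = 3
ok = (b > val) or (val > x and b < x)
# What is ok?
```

Trace (tracking ok):
b = 12  # -> b = 12
val = 25  # -> val = 25
x = 3  # -> x = 3
ok = b > val or (val > x and b < x)  # -> ok = False

Answer: False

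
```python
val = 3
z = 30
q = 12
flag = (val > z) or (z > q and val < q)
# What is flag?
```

Answer: True

Derivation:
Trace (tracking flag):
val = 3  # -> val = 3
z = 30  # -> z = 30
q = 12  # -> q = 12
flag = val > z or (z > q and val < q)  # -> flag = True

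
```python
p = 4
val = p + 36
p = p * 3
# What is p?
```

Answer: 12

Derivation:
Trace (tracking p):
p = 4  # -> p = 4
val = p + 36  # -> val = 40
p = p * 3  # -> p = 12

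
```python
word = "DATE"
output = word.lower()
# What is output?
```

Answer: 'date'

Derivation:
Trace (tracking output):
word = 'DATE'  # -> word = 'DATE'
output = word.lower()  # -> output = 'date'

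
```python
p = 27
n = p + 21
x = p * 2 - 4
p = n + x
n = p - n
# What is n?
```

Trace (tracking n):
p = 27  # -> p = 27
n = p + 21  # -> n = 48
x = p * 2 - 4  # -> x = 50
p = n + x  # -> p = 98
n = p - n  # -> n = 50

Answer: 50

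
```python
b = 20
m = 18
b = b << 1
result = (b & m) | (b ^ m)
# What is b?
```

Answer: 40

Derivation:
Trace (tracking b):
b = 20  # -> b = 20
m = 18  # -> m = 18
b = b << 1  # -> b = 40
result = b & m | b ^ m  # -> result = 58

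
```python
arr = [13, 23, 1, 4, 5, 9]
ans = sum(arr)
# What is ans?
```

Answer: 55

Derivation:
Trace (tracking ans):
arr = [13, 23, 1, 4, 5, 9]  # -> arr = [13, 23, 1, 4, 5, 9]
ans = sum(arr)  # -> ans = 55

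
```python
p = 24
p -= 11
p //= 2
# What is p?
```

Answer: 6

Derivation:
Trace (tracking p):
p = 24  # -> p = 24
p -= 11  # -> p = 13
p //= 2  # -> p = 6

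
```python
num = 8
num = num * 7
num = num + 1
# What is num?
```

Trace (tracking num):
num = 8  # -> num = 8
num = num * 7  # -> num = 56
num = num + 1  # -> num = 57

Answer: 57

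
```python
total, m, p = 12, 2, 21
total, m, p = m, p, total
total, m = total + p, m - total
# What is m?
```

Answer: 19

Derivation:
Trace (tracking m):
total, m, p = (12, 2, 21)  # -> total = 12, m = 2, p = 21
total, m, p = (m, p, total)  # -> total = 2, m = 21, p = 12
total, m = (total + p, m - total)  # -> total = 14, m = 19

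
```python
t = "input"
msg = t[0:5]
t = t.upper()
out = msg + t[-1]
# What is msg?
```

Trace (tracking msg):
t = 'input'  # -> t = 'input'
msg = t[0:5]  # -> msg = 'input'
t = t.upper()  # -> t = 'INPUT'
out = msg + t[-1]  # -> out = 'inputT'

Answer: 'input'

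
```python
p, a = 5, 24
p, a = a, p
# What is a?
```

Trace (tracking a):
p, a = (5, 24)  # -> p = 5, a = 24
p, a = (a, p)  # -> p = 24, a = 5

Answer: 5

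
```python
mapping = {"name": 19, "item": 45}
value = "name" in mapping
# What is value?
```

Answer: True

Derivation:
Trace (tracking value):
mapping = {'name': 19, 'item': 45}  # -> mapping = {'name': 19, 'item': 45}
value = 'name' in mapping  # -> value = True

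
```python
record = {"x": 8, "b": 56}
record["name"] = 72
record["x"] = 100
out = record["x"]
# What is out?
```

Answer: 100

Derivation:
Trace (tracking out):
record = {'x': 8, 'b': 56}  # -> record = {'x': 8, 'b': 56}
record['name'] = 72  # -> record = {'x': 8, 'b': 56, 'name': 72}
record['x'] = 100  # -> record = {'x': 100, 'b': 56, 'name': 72}
out = record['x']  # -> out = 100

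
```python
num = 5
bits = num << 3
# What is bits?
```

Trace (tracking bits):
num = 5  # -> num = 5
bits = num << 3  # -> bits = 40

Answer: 40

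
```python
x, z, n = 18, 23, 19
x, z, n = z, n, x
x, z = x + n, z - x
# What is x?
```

Answer: 41

Derivation:
Trace (tracking x):
x, z, n = (18, 23, 19)  # -> x = 18, z = 23, n = 19
x, z, n = (z, n, x)  # -> x = 23, z = 19, n = 18
x, z = (x + n, z - x)  # -> x = 41, z = -4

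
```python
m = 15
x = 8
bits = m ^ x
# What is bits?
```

Answer: 7

Derivation:
Trace (tracking bits):
m = 15  # -> m = 15
x = 8  # -> x = 8
bits = m ^ x  # -> bits = 7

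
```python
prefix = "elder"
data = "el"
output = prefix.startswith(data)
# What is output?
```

Trace (tracking output):
prefix = 'elder'  # -> prefix = 'elder'
data = 'el'  # -> data = 'el'
output = prefix.startswith(data)  # -> output = True

Answer: True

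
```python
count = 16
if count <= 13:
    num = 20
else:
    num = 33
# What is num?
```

Answer: 33

Derivation:
Trace (tracking num):
count = 16  # -> count = 16
if count <= 13:  # condition is False
else:
    num = 33  # -> num = 33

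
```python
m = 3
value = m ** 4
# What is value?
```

Trace (tracking value):
m = 3  # -> m = 3
value = m ** 4  # -> value = 81

Answer: 81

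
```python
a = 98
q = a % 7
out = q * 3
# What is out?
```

Answer: 0

Derivation:
Trace (tracking out):
a = 98  # -> a = 98
q = a % 7  # -> q = 0
out = q * 3  # -> out = 0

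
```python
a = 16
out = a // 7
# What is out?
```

Answer: 2

Derivation:
Trace (tracking out):
a = 16  # -> a = 16
out = a // 7  # -> out = 2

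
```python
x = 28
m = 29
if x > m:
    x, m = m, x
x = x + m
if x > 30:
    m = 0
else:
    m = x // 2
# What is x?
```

Answer: 57

Derivation:
Trace (tracking x):
x = 28  # -> x = 28
m = 29  # -> m = 29
if x > m:  # condition is False
x = x + m  # -> x = 57
if x > 30:  # condition is True
    m = 0  # -> m = 0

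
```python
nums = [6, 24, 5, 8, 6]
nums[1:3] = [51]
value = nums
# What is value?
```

Trace (tracking value):
nums = [6, 24, 5, 8, 6]  # -> nums = [6, 24, 5, 8, 6]
nums[1:3] = [51]  # -> nums = [6, 51, 8, 6]
value = nums  # -> value = [6, 51, 8, 6]

Answer: [6, 51, 8, 6]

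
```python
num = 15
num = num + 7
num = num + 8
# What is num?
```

Trace (tracking num):
num = 15  # -> num = 15
num = num + 7  # -> num = 22
num = num + 8  # -> num = 30

Answer: 30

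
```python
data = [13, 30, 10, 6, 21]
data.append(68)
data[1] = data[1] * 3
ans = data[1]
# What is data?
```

Answer: [13, 90, 10, 6, 21, 68]

Derivation:
Trace (tracking data):
data = [13, 30, 10, 6, 21]  # -> data = [13, 30, 10, 6, 21]
data.append(68)  # -> data = [13, 30, 10, 6, 21, 68]
data[1] = data[1] * 3  # -> data = [13, 90, 10, 6, 21, 68]
ans = data[1]  # -> ans = 90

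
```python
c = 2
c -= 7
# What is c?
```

Trace (tracking c):
c = 2  # -> c = 2
c -= 7  # -> c = -5

Answer: -5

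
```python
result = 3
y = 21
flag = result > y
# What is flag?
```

Answer: False

Derivation:
Trace (tracking flag):
result = 3  # -> result = 3
y = 21  # -> y = 21
flag = result > y  # -> flag = False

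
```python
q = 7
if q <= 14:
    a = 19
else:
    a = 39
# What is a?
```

Answer: 19

Derivation:
Trace (tracking a):
q = 7  # -> q = 7
if q <= 14:  # condition is True
    a = 19  # -> a = 19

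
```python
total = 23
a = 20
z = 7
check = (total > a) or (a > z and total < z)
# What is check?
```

Answer: True

Derivation:
Trace (tracking check):
total = 23  # -> total = 23
a = 20  # -> a = 20
z = 7  # -> z = 7
check = total > a or (a > z and total < z)  # -> check = True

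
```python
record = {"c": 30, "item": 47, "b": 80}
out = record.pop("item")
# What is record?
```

Answer: {'c': 30, 'b': 80}

Derivation:
Trace (tracking record):
record = {'c': 30, 'item': 47, 'b': 80}  # -> record = {'c': 30, 'item': 47, 'b': 80}
out = record.pop('item')  # -> out = 47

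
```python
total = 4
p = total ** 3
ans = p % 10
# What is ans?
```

Answer: 4

Derivation:
Trace (tracking ans):
total = 4  # -> total = 4
p = total ** 3  # -> p = 64
ans = p % 10  # -> ans = 4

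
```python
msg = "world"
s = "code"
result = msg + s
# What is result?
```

Answer: 'worldcode'

Derivation:
Trace (tracking result):
msg = 'world'  # -> msg = 'world'
s = 'code'  # -> s = 'code'
result = msg + s  # -> result = 'worldcode'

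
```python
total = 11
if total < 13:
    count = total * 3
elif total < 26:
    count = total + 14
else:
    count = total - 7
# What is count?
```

Answer: 33

Derivation:
Trace (tracking count):
total = 11  # -> total = 11
if total < 13:  # condition is True
    count = total * 3  # -> count = 33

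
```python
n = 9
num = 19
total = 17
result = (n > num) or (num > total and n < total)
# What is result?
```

Trace (tracking result):
n = 9  # -> n = 9
num = 19  # -> num = 19
total = 17  # -> total = 17
result = n > num or (num > total and n < total)  # -> result = True

Answer: True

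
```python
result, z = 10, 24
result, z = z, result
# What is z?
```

Trace (tracking z):
result, z = (10, 24)  # -> result = 10, z = 24
result, z = (z, result)  # -> result = 24, z = 10

Answer: 10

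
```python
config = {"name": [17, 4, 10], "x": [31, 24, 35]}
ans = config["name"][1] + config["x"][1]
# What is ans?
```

Answer: 28

Derivation:
Trace (tracking ans):
config = {'name': [17, 4, 10], 'x': [31, 24, 35]}  # -> config = {'name': [17, 4, 10], 'x': [31, 24, 35]}
ans = config['name'][1] + config['x'][1]  # -> ans = 28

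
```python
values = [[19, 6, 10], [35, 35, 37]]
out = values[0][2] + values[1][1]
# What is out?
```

Trace (tracking out):
values = [[19, 6, 10], [35, 35, 37]]  # -> values = [[19, 6, 10], [35, 35, 37]]
out = values[0][2] + values[1][1]  # -> out = 45

Answer: 45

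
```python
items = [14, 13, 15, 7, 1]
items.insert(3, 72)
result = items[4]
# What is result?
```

Trace (tracking result):
items = [14, 13, 15, 7, 1]  # -> items = [14, 13, 15, 7, 1]
items.insert(3, 72)  # -> items = [14, 13, 15, 72, 7, 1]
result = items[4]  # -> result = 7

Answer: 7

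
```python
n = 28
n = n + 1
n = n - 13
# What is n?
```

Answer: 16

Derivation:
Trace (tracking n):
n = 28  # -> n = 28
n = n + 1  # -> n = 29
n = n - 13  # -> n = 16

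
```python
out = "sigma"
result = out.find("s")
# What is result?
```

Trace (tracking result):
out = 'sigma'  # -> out = 'sigma'
result = out.find('s')  # -> result = 0

Answer: 0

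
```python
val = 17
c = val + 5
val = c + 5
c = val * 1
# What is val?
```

Answer: 27

Derivation:
Trace (tracking val):
val = 17  # -> val = 17
c = val + 5  # -> c = 22
val = c + 5  # -> val = 27
c = val * 1  # -> c = 27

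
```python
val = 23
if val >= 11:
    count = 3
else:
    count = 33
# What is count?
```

Trace (tracking count):
val = 23  # -> val = 23
if val >= 11:  # condition is True
    count = 3  # -> count = 3

Answer: 3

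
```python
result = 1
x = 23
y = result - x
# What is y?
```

Trace (tracking y):
result = 1  # -> result = 1
x = 23  # -> x = 23
y = result - x  # -> y = -22

Answer: -22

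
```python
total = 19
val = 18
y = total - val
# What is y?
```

Answer: 1

Derivation:
Trace (tracking y):
total = 19  # -> total = 19
val = 18  # -> val = 18
y = total - val  # -> y = 1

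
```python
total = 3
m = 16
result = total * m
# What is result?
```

Answer: 48

Derivation:
Trace (tracking result):
total = 3  # -> total = 3
m = 16  # -> m = 16
result = total * m  # -> result = 48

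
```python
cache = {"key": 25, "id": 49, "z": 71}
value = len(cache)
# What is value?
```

Trace (tracking value):
cache = {'key': 25, 'id': 49, 'z': 71}  # -> cache = {'key': 25, 'id': 49, 'z': 71}
value = len(cache)  # -> value = 3

Answer: 3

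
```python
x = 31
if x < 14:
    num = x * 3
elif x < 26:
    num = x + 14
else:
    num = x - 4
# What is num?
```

Trace (tracking num):
x = 31  # -> x = 31
if x < 14:  # condition is False
elif x < 26:  # condition is False
else:
    num = x - 4  # -> num = 27

Answer: 27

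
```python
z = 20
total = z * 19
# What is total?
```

Trace (tracking total):
z = 20  # -> z = 20
total = z * 19  # -> total = 380

Answer: 380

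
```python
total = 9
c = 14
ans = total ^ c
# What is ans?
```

Trace (tracking ans):
total = 9  # -> total = 9
c = 14  # -> c = 14
ans = total ^ c  # -> ans = 7

Answer: 7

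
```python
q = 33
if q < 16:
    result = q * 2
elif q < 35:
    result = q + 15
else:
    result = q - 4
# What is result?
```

Trace (tracking result):
q = 33  # -> q = 33
if q < 16:  # condition is False
elif q < 35:  # condition is True
    result = q + 15  # -> result = 48

Answer: 48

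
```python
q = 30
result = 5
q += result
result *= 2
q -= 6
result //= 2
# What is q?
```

Answer: 29

Derivation:
Trace (tracking q):
q = 30  # -> q = 30
result = 5  # -> result = 5
q += result  # -> q = 35
result *= 2  # -> result = 10
q -= 6  # -> q = 29
result //= 2  # -> result = 5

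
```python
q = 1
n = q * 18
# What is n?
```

Answer: 18

Derivation:
Trace (tracking n):
q = 1  # -> q = 1
n = q * 18  # -> n = 18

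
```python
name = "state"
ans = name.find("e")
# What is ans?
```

Answer: 4

Derivation:
Trace (tracking ans):
name = 'state'  # -> name = 'state'
ans = name.find('e')  # -> ans = 4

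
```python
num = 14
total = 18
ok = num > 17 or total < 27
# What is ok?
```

Answer: True

Derivation:
Trace (tracking ok):
num = 14  # -> num = 14
total = 18  # -> total = 18
ok = num > 17 or total < 27  # -> ok = True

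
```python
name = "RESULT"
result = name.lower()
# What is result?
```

Trace (tracking result):
name = 'RESULT'  # -> name = 'RESULT'
result = name.lower()  # -> result = 'result'

Answer: 'result'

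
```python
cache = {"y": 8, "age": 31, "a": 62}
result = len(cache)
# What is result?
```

Answer: 3

Derivation:
Trace (tracking result):
cache = {'y': 8, 'age': 31, 'a': 62}  # -> cache = {'y': 8, 'age': 31, 'a': 62}
result = len(cache)  # -> result = 3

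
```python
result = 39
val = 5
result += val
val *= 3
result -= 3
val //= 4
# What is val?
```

Answer: 3

Derivation:
Trace (tracking val):
result = 39  # -> result = 39
val = 5  # -> val = 5
result += val  # -> result = 44
val *= 3  # -> val = 15
result -= 3  # -> result = 41
val //= 4  # -> val = 3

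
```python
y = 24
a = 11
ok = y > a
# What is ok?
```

Answer: True

Derivation:
Trace (tracking ok):
y = 24  # -> y = 24
a = 11  # -> a = 11
ok = y > a  # -> ok = True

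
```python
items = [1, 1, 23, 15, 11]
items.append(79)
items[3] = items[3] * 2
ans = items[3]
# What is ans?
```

Answer: 30

Derivation:
Trace (tracking ans):
items = [1, 1, 23, 15, 11]  # -> items = [1, 1, 23, 15, 11]
items.append(79)  # -> items = [1, 1, 23, 15, 11, 79]
items[3] = items[3] * 2  # -> items = [1, 1, 23, 30, 11, 79]
ans = items[3]  # -> ans = 30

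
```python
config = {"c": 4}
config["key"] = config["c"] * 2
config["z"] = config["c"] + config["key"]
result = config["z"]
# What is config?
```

Answer: {'c': 4, 'key': 8, 'z': 12}

Derivation:
Trace (tracking config):
config = {'c': 4}  # -> config = {'c': 4}
config['key'] = config['c'] * 2  # -> config = {'c': 4, 'key': 8}
config['z'] = config['c'] + config['key']  # -> config = {'c': 4, 'key': 8, 'z': 12}
result = config['z']  # -> result = 12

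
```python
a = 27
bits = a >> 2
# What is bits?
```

Trace (tracking bits):
a = 27  # -> a = 27
bits = a >> 2  # -> bits = 6

Answer: 6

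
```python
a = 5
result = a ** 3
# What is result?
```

Trace (tracking result):
a = 5  # -> a = 5
result = a ** 3  # -> result = 125

Answer: 125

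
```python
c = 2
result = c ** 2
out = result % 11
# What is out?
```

Answer: 4

Derivation:
Trace (tracking out):
c = 2  # -> c = 2
result = c ** 2  # -> result = 4
out = result % 11  # -> out = 4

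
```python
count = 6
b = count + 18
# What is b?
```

Answer: 24

Derivation:
Trace (tracking b):
count = 6  # -> count = 6
b = count + 18  # -> b = 24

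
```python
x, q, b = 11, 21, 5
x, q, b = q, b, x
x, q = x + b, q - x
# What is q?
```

Trace (tracking q):
x, q, b = (11, 21, 5)  # -> x = 11, q = 21, b = 5
x, q, b = (q, b, x)  # -> x = 21, q = 5, b = 11
x, q = (x + b, q - x)  # -> x = 32, q = -16

Answer: -16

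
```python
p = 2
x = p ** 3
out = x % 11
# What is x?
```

Trace (tracking x):
p = 2  # -> p = 2
x = p ** 3  # -> x = 8
out = x % 11  # -> out = 8

Answer: 8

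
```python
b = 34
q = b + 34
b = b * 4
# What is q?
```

Trace (tracking q):
b = 34  # -> b = 34
q = b + 34  # -> q = 68
b = b * 4  # -> b = 136

Answer: 68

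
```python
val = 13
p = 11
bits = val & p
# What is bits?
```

Trace (tracking bits):
val = 13  # -> val = 13
p = 11  # -> p = 11
bits = val & p  # -> bits = 9

Answer: 9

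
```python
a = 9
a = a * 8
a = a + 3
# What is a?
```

Answer: 75

Derivation:
Trace (tracking a):
a = 9  # -> a = 9
a = a * 8  # -> a = 72
a = a + 3  # -> a = 75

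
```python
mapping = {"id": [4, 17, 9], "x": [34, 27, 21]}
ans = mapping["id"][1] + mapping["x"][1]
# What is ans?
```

Trace (tracking ans):
mapping = {'id': [4, 17, 9], 'x': [34, 27, 21]}  # -> mapping = {'id': [4, 17, 9], 'x': [34, 27, 21]}
ans = mapping['id'][1] + mapping['x'][1]  # -> ans = 44

Answer: 44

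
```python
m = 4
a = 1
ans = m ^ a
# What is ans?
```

Answer: 5

Derivation:
Trace (tracking ans):
m = 4  # -> m = 4
a = 1  # -> a = 1
ans = m ^ a  # -> ans = 5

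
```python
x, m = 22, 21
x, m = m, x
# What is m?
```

Trace (tracking m):
x, m = (22, 21)  # -> x = 22, m = 21
x, m = (m, x)  # -> x = 21, m = 22

Answer: 22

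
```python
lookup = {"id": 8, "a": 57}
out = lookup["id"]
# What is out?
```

Answer: 8

Derivation:
Trace (tracking out):
lookup = {'id': 8, 'a': 57}  # -> lookup = {'id': 8, 'a': 57}
out = lookup['id']  # -> out = 8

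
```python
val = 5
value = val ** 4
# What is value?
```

Answer: 625

Derivation:
Trace (tracking value):
val = 5  # -> val = 5
value = val ** 4  # -> value = 625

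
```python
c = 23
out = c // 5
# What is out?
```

Trace (tracking out):
c = 23  # -> c = 23
out = c // 5  # -> out = 4

Answer: 4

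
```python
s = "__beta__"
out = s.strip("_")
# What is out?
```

Trace (tracking out):
s = '__beta__'  # -> s = '__beta__'
out = s.strip('_')  # -> out = 'beta'

Answer: 'beta'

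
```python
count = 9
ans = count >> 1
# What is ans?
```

Trace (tracking ans):
count = 9  # -> count = 9
ans = count >> 1  # -> ans = 4

Answer: 4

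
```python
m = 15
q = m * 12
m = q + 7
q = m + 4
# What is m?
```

Answer: 187

Derivation:
Trace (tracking m):
m = 15  # -> m = 15
q = m * 12  # -> q = 180
m = q + 7  # -> m = 187
q = m + 4  # -> q = 191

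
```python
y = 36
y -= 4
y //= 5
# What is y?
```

Trace (tracking y):
y = 36  # -> y = 36
y -= 4  # -> y = 32
y //= 5  # -> y = 6

Answer: 6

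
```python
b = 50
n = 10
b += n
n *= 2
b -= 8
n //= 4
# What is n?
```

Trace (tracking n):
b = 50  # -> b = 50
n = 10  # -> n = 10
b += n  # -> b = 60
n *= 2  # -> n = 20
b -= 8  # -> b = 52
n //= 4  # -> n = 5

Answer: 5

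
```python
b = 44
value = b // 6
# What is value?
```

Trace (tracking value):
b = 44  # -> b = 44
value = b // 6  # -> value = 7

Answer: 7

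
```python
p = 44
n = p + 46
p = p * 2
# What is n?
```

Answer: 90

Derivation:
Trace (tracking n):
p = 44  # -> p = 44
n = p + 46  # -> n = 90
p = p * 2  # -> p = 88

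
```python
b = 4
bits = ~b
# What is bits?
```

Trace (tracking bits):
b = 4  # -> b = 4
bits = ~b  # -> bits = -5

Answer: -5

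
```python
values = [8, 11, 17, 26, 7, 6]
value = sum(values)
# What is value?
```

Trace (tracking value):
values = [8, 11, 17, 26, 7, 6]  # -> values = [8, 11, 17, 26, 7, 6]
value = sum(values)  # -> value = 75

Answer: 75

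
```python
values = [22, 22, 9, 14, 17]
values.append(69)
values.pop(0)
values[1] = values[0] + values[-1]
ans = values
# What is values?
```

Answer: [22, 91, 14, 17, 69]

Derivation:
Trace (tracking values):
values = [22, 22, 9, 14, 17]  # -> values = [22, 22, 9, 14, 17]
values.append(69)  # -> values = [22, 22, 9, 14, 17, 69]
values.pop(0)  # -> values = [22, 9, 14, 17, 69]
values[1] = values[0] + values[-1]  # -> values = [22, 91, 14, 17, 69]
ans = values  # -> ans = [22, 91, 14, 17, 69]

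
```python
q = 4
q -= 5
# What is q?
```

Trace (tracking q):
q = 4  # -> q = 4
q -= 5  # -> q = -1

Answer: -1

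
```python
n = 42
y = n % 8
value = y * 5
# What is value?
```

Answer: 10

Derivation:
Trace (tracking value):
n = 42  # -> n = 42
y = n % 8  # -> y = 2
value = y * 5  # -> value = 10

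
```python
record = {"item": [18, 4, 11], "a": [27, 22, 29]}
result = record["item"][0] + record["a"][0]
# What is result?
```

Trace (tracking result):
record = {'item': [18, 4, 11], 'a': [27, 22, 29]}  # -> record = {'item': [18, 4, 11], 'a': [27, 22, 29]}
result = record['item'][0] + record['a'][0]  # -> result = 45

Answer: 45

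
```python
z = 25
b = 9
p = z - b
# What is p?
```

Trace (tracking p):
z = 25  # -> z = 25
b = 9  # -> b = 9
p = z - b  # -> p = 16

Answer: 16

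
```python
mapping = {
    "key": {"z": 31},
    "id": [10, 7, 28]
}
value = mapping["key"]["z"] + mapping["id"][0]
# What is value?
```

Trace (tracking value):
mapping = {'key': {'z': 31}, 'id': [10, 7, 28]}  # -> mapping = {'key': {'z': 31}, 'id': [10, 7, 28]}
value = mapping['key']['z'] + mapping['id'][0]  # -> value = 41

Answer: 41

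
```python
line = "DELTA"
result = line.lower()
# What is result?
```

Answer: 'delta'

Derivation:
Trace (tracking result):
line = 'DELTA'  # -> line = 'DELTA'
result = line.lower()  # -> result = 'delta'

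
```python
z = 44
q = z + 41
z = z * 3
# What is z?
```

Trace (tracking z):
z = 44  # -> z = 44
q = z + 41  # -> q = 85
z = z * 3  # -> z = 132

Answer: 132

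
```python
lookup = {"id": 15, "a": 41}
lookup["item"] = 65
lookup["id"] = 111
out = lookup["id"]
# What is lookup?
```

Trace (tracking lookup):
lookup = {'id': 15, 'a': 41}  # -> lookup = {'id': 15, 'a': 41}
lookup['item'] = 65  # -> lookup = {'id': 15, 'a': 41, 'item': 65}
lookup['id'] = 111  # -> lookup = {'id': 111, 'a': 41, 'item': 65}
out = lookup['id']  # -> out = 111

Answer: {'id': 111, 'a': 41, 'item': 65}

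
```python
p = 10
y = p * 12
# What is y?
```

Trace (tracking y):
p = 10  # -> p = 10
y = p * 12  # -> y = 120

Answer: 120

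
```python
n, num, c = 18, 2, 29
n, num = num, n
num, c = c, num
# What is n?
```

Trace (tracking n):
n, num, c = (18, 2, 29)  # -> n = 18, num = 2, c = 29
n, num = (num, n)  # -> n = 2, num = 18
num, c = (c, num)  # -> num = 29, c = 18

Answer: 2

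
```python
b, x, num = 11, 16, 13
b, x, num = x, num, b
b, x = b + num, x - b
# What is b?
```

Trace (tracking b):
b, x, num = (11, 16, 13)  # -> b = 11, x = 16, num = 13
b, x, num = (x, num, b)  # -> b = 16, x = 13, num = 11
b, x = (b + num, x - b)  # -> b = 27, x = -3

Answer: 27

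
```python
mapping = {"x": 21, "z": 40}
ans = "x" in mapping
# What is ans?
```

Trace (tracking ans):
mapping = {'x': 21, 'z': 40}  # -> mapping = {'x': 21, 'z': 40}
ans = 'x' in mapping  # -> ans = True

Answer: True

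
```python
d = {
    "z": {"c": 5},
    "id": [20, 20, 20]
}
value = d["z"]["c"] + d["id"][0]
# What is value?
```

Answer: 25

Derivation:
Trace (tracking value):
d = {'z': {'c': 5}, 'id': [20, 20, 20]}  # -> d = {'z': {'c': 5}, 'id': [20, 20, 20]}
value = d['z']['c'] + d['id'][0]  # -> value = 25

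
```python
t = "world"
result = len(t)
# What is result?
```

Answer: 5

Derivation:
Trace (tracking result):
t = 'world'  # -> t = 'world'
result = len(t)  # -> result = 5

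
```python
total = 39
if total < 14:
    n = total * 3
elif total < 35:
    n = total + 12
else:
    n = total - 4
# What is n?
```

Trace (tracking n):
total = 39  # -> total = 39
if total < 14:  # condition is False
elif total < 35:  # condition is False
else:
    n = total - 4  # -> n = 35

Answer: 35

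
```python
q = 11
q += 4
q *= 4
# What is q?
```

Answer: 60

Derivation:
Trace (tracking q):
q = 11  # -> q = 11
q += 4  # -> q = 15
q *= 4  # -> q = 60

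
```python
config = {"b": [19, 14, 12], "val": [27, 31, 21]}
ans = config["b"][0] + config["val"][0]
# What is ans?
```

Trace (tracking ans):
config = {'b': [19, 14, 12], 'val': [27, 31, 21]}  # -> config = {'b': [19, 14, 12], 'val': [27, 31, 21]}
ans = config['b'][0] + config['val'][0]  # -> ans = 46

Answer: 46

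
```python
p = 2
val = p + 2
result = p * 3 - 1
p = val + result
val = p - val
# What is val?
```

Answer: 5

Derivation:
Trace (tracking val):
p = 2  # -> p = 2
val = p + 2  # -> val = 4
result = p * 3 - 1  # -> result = 5
p = val + result  # -> p = 9
val = p - val  # -> val = 5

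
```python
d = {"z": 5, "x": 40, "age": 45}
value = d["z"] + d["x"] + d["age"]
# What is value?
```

Answer: 90

Derivation:
Trace (tracking value):
d = {'z': 5, 'x': 40, 'age': 45}  # -> d = {'z': 5, 'x': 40, 'age': 45}
value = d['z'] + d['x'] + d['age']  # -> value = 90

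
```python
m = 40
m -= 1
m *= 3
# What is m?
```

Trace (tracking m):
m = 40  # -> m = 40
m -= 1  # -> m = 39
m *= 3  # -> m = 117

Answer: 117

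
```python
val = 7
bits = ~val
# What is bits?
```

Answer: -8

Derivation:
Trace (tracking bits):
val = 7  # -> val = 7
bits = ~val  # -> bits = -8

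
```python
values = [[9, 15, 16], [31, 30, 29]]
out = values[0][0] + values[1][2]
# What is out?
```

Answer: 38

Derivation:
Trace (tracking out):
values = [[9, 15, 16], [31, 30, 29]]  # -> values = [[9, 15, 16], [31, 30, 29]]
out = values[0][0] + values[1][2]  # -> out = 38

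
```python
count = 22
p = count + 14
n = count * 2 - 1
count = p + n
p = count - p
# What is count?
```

Answer: 79

Derivation:
Trace (tracking count):
count = 22  # -> count = 22
p = count + 14  # -> p = 36
n = count * 2 - 1  # -> n = 43
count = p + n  # -> count = 79
p = count - p  # -> p = 43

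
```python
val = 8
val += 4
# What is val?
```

Trace (tracking val):
val = 8  # -> val = 8
val += 4  # -> val = 12

Answer: 12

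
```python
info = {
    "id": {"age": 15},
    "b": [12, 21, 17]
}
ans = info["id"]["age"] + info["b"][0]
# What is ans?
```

Trace (tracking ans):
info = {'id': {'age': 15}, 'b': [12, 21, 17]}  # -> info = {'id': {'age': 15}, 'b': [12, 21, 17]}
ans = info['id']['age'] + info['b'][0]  # -> ans = 27

Answer: 27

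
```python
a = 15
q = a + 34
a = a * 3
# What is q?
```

Answer: 49

Derivation:
Trace (tracking q):
a = 15  # -> a = 15
q = a + 34  # -> q = 49
a = a * 3  # -> a = 45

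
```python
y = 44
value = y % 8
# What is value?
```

Answer: 4

Derivation:
Trace (tracking value):
y = 44  # -> y = 44
value = y % 8  # -> value = 4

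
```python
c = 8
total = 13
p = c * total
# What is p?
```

Answer: 104

Derivation:
Trace (tracking p):
c = 8  # -> c = 8
total = 13  # -> total = 13
p = c * total  # -> p = 104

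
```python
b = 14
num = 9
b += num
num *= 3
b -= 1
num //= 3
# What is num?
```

Trace (tracking num):
b = 14  # -> b = 14
num = 9  # -> num = 9
b += num  # -> b = 23
num *= 3  # -> num = 27
b -= 1  # -> b = 22
num //= 3  # -> num = 9

Answer: 9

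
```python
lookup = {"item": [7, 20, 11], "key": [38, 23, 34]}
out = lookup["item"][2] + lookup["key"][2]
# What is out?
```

Trace (tracking out):
lookup = {'item': [7, 20, 11], 'key': [38, 23, 34]}  # -> lookup = {'item': [7, 20, 11], 'key': [38, 23, 34]}
out = lookup['item'][2] + lookup['key'][2]  # -> out = 45

Answer: 45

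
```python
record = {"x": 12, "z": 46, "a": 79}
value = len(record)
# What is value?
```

Answer: 3

Derivation:
Trace (tracking value):
record = {'x': 12, 'z': 46, 'a': 79}  # -> record = {'x': 12, 'z': 46, 'a': 79}
value = len(record)  # -> value = 3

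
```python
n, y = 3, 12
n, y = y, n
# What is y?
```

Answer: 3

Derivation:
Trace (tracking y):
n, y = (3, 12)  # -> n = 3, y = 12
n, y = (y, n)  # -> n = 12, y = 3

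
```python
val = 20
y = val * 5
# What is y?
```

Answer: 100

Derivation:
Trace (tracking y):
val = 20  # -> val = 20
y = val * 5  # -> y = 100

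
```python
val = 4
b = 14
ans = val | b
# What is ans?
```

Trace (tracking ans):
val = 4  # -> val = 4
b = 14  # -> b = 14
ans = val | b  # -> ans = 14

Answer: 14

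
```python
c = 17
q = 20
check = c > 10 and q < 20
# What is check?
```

Answer: False

Derivation:
Trace (tracking check):
c = 17  # -> c = 17
q = 20  # -> q = 20
check = c > 10 and q < 20  # -> check = False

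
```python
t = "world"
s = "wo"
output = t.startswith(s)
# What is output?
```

Answer: True

Derivation:
Trace (tracking output):
t = 'world'  # -> t = 'world'
s = 'wo'  # -> s = 'wo'
output = t.startswith(s)  # -> output = True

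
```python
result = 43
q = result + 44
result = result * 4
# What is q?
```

Answer: 87

Derivation:
Trace (tracking q):
result = 43  # -> result = 43
q = result + 44  # -> q = 87
result = result * 4  # -> result = 172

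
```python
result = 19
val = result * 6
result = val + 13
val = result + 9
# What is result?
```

Trace (tracking result):
result = 19  # -> result = 19
val = result * 6  # -> val = 114
result = val + 13  # -> result = 127
val = result + 9  # -> val = 136

Answer: 127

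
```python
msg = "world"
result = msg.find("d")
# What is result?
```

Trace (tracking result):
msg = 'world'  # -> msg = 'world'
result = msg.find('d')  # -> result = 4

Answer: 4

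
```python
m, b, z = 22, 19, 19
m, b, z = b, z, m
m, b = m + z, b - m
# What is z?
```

Trace (tracking z):
m, b, z = (22, 19, 19)  # -> m = 22, b = 19, z = 19
m, b, z = (b, z, m)  # -> m = 19, b = 19, z = 22
m, b = (m + z, b - m)  # -> m = 41, b = 0

Answer: 22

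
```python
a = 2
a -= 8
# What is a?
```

Answer: -6

Derivation:
Trace (tracking a):
a = 2  # -> a = 2
a -= 8  # -> a = -6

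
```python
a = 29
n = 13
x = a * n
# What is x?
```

Answer: 377

Derivation:
Trace (tracking x):
a = 29  # -> a = 29
n = 13  # -> n = 13
x = a * n  # -> x = 377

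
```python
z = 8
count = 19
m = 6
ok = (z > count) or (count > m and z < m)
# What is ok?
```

Answer: False

Derivation:
Trace (tracking ok):
z = 8  # -> z = 8
count = 19  # -> count = 19
m = 6  # -> m = 6
ok = z > count or (count > m and z < m)  # -> ok = False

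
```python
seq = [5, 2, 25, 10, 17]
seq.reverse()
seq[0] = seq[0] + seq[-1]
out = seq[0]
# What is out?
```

Answer: 22

Derivation:
Trace (tracking out):
seq = [5, 2, 25, 10, 17]  # -> seq = [5, 2, 25, 10, 17]
seq.reverse()  # -> seq = [17, 10, 25, 2, 5]
seq[0] = seq[0] + seq[-1]  # -> seq = [22, 10, 25, 2, 5]
out = seq[0]  # -> out = 22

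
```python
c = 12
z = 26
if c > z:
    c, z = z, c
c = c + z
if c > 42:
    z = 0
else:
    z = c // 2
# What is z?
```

Trace (tracking z):
c = 12  # -> c = 12
z = 26  # -> z = 26
if c > z:  # condition is False
c = c + z  # -> c = 38
if c > 42:  # condition is False
else:
    z = c // 2  # -> z = 19

Answer: 19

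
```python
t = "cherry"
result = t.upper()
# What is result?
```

Answer: 'CHERRY'

Derivation:
Trace (tracking result):
t = 'cherry'  # -> t = 'cherry'
result = t.upper()  # -> result = 'CHERRY'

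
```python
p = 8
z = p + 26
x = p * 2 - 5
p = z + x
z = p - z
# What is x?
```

Answer: 11

Derivation:
Trace (tracking x):
p = 8  # -> p = 8
z = p + 26  # -> z = 34
x = p * 2 - 5  # -> x = 11
p = z + x  # -> p = 45
z = p - z  # -> z = 11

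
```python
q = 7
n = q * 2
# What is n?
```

Trace (tracking n):
q = 7  # -> q = 7
n = q * 2  # -> n = 14

Answer: 14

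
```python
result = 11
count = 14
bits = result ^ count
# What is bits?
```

Trace (tracking bits):
result = 11  # -> result = 11
count = 14  # -> count = 14
bits = result ^ count  # -> bits = 5

Answer: 5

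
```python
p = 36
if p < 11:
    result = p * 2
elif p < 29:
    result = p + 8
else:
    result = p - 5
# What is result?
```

Answer: 31

Derivation:
Trace (tracking result):
p = 36  # -> p = 36
if p < 11:  # condition is False
elif p < 29:  # condition is False
else:
    result = p - 5  # -> result = 31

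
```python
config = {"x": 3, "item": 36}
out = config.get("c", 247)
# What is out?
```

Answer: 247

Derivation:
Trace (tracking out):
config = {'x': 3, 'item': 36}  # -> config = {'x': 3, 'item': 36}
out = config.get('c', 247)  # -> out = 247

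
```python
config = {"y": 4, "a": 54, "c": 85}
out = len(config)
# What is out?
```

Trace (tracking out):
config = {'y': 4, 'a': 54, 'c': 85}  # -> config = {'y': 4, 'a': 54, 'c': 85}
out = len(config)  # -> out = 3

Answer: 3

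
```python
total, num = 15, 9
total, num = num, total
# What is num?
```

Trace (tracking num):
total, num = (15, 9)  # -> total = 15, num = 9
total, num = (num, total)  # -> total = 9, num = 15

Answer: 15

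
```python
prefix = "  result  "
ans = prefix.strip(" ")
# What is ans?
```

Answer: 'result'

Derivation:
Trace (tracking ans):
prefix = '  result  '  # -> prefix = '  result  '
ans = prefix.strip(' ')  # -> ans = 'result'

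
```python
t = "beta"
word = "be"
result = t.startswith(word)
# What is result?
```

Trace (tracking result):
t = 'beta'  # -> t = 'beta'
word = 'be'  # -> word = 'be'
result = t.startswith(word)  # -> result = True

Answer: True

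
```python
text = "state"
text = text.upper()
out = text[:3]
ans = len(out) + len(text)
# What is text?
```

Trace (tracking text):
text = 'state'  # -> text = 'state'
text = text.upper()  # -> text = 'STATE'
out = text[:3]  # -> out = 'STA'
ans = len(out) + len(text)  # -> ans = 8

Answer: 'STATE'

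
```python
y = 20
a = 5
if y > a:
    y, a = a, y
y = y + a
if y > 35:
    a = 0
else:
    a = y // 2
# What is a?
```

Answer: 12

Derivation:
Trace (tracking a):
y = 20  # -> y = 20
a = 5  # -> a = 5
if y > a:  # condition is True
    y, a = (a, y)  # -> y = 5, a = 20
y = y + a  # -> y = 25
if y > 35:  # condition is False
else:
    a = y // 2  # -> a = 12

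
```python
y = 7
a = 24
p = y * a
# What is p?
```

Trace (tracking p):
y = 7  # -> y = 7
a = 24  # -> a = 24
p = y * a  # -> p = 168

Answer: 168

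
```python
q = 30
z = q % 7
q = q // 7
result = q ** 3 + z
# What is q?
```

Trace (tracking q):
q = 30  # -> q = 30
z = q % 7  # -> z = 2
q = q // 7  # -> q = 4
result = q ** 3 + z  # -> result = 66

Answer: 4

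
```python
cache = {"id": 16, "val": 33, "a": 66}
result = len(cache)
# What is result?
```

Trace (tracking result):
cache = {'id': 16, 'val': 33, 'a': 66}  # -> cache = {'id': 16, 'val': 33, 'a': 66}
result = len(cache)  # -> result = 3

Answer: 3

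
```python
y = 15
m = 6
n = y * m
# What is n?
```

Answer: 90

Derivation:
Trace (tracking n):
y = 15  # -> y = 15
m = 6  # -> m = 6
n = y * m  # -> n = 90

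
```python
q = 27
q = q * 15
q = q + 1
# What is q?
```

Answer: 406

Derivation:
Trace (tracking q):
q = 27  # -> q = 27
q = q * 15  # -> q = 405
q = q + 1  # -> q = 406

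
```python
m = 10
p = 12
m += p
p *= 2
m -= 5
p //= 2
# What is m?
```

Answer: 17

Derivation:
Trace (tracking m):
m = 10  # -> m = 10
p = 12  # -> p = 12
m += p  # -> m = 22
p *= 2  # -> p = 24
m -= 5  # -> m = 17
p //= 2  # -> p = 12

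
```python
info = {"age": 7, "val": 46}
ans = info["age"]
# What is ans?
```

Answer: 7

Derivation:
Trace (tracking ans):
info = {'age': 7, 'val': 46}  # -> info = {'age': 7, 'val': 46}
ans = info['age']  # -> ans = 7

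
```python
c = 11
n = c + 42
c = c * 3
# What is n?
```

Answer: 53

Derivation:
Trace (tracking n):
c = 11  # -> c = 11
n = c + 42  # -> n = 53
c = c * 3  # -> c = 33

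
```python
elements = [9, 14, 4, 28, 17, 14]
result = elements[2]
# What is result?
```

Answer: 4

Derivation:
Trace (tracking result):
elements = [9, 14, 4, 28, 17, 14]  # -> elements = [9, 14, 4, 28, 17, 14]
result = elements[2]  # -> result = 4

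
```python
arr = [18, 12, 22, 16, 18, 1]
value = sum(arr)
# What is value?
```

Trace (tracking value):
arr = [18, 12, 22, 16, 18, 1]  # -> arr = [18, 12, 22, 16, 18, 1]
value = sum(arr)  # -> value = 87

Answer: 87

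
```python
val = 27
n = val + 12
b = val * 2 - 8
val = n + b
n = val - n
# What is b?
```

Answer: 46

Derivation:
Trace (tracking b):
val = 27  # -> val = 27
n = val + 12  # -> n = 39
b = val * 2 - 8  # -> b = 46
val = n + b  # -> val = 85
n = val - n  # -> n = 46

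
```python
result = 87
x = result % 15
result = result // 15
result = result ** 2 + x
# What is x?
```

Trace (tracking x):
result = 87  # -> result = 87
x = result % 15  # -> x = 12
result = result // 15  # -> result = 5
result = result ** 2 + x  # -> result = 37

Answer: 12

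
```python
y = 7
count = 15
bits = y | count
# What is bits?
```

Answer: 15

Derivation:
Trace (tracking bits):
y = 7  # -> y = 7
count = 15  # -> count = 15
bits = y | count  # -> bits = 15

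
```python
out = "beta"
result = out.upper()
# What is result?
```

Trace (tracking result):
out = 'beta'  # -> out = 'beta'
result = out.upper()  # -> result = 'BETA'

Answer: 'BETA'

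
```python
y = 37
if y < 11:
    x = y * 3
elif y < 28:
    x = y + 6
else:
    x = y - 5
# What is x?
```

Answer: 32

Derivation:
Trace (tracking x):
y = 37  # -> y = 37
if y < 11:  # condition is False
elif y < 28:  # condition is False
else:
    x = y - 5  # -> x = 32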